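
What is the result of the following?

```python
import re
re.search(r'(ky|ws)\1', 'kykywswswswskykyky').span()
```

After group 1 captures some text, `\1` only succeeds where that same text appears again.
The match spans [0:4] → 'kyky'.

(0, 4)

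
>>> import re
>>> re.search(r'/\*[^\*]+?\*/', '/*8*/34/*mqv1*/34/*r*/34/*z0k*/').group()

`re.search` tries every starting position until one works.
The match spans [0:5] → '/*8*/'.

'/*8*/'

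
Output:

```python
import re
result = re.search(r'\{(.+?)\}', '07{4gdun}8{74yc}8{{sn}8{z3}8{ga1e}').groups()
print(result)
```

('4gdun',)

The match spans [2:9] → '{4gdun}'.
Captured: group 1 = '4gdun'.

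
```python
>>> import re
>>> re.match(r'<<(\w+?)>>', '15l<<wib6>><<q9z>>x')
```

None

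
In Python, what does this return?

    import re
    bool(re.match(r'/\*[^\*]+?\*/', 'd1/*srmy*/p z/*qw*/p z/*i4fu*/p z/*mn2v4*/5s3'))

False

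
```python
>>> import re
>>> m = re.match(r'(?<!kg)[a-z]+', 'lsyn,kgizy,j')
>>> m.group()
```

`re.match` only tries the pattern at the start of the string.
The match spans [0:4] → 'lsyn'.

'lsyn'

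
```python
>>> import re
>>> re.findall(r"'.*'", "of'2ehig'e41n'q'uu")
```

["'2ehig'e41n'q'"]

Walking the string: at [2:16] → "'2ehig'e41n'q'".
No capturing groups, so `findall` returns the 1 full match string.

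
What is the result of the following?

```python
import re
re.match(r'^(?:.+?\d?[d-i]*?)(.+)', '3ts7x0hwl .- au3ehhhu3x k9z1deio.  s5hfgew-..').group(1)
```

'ts7x0hwl .- au3ehhhu3x k9z1deio.  s5hfgew-..'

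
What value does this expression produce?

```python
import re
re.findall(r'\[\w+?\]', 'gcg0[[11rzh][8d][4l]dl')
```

Matches: at [5:12] → '[11rzh]'; at [12:16] → '[8d]'; at [16:20] → '[4l]'.
`findall` yields the raw match text (3 of them) because the pattern has no groups.

['[11rzh]', '[8d]', '[4l]']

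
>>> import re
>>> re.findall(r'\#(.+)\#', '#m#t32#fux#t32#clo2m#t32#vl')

['m#t32#fux#t32#clo2m#t32']

Matches: at [0:25] match '#m#t32#fux#t32#clo2m#t32#', group 1 = 'm#t32#fux#t32#clo2m#t32'.
`findall` collects group 1 from the one match (1 total).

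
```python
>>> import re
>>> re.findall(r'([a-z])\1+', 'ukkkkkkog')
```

['k']

A backreference is literal: `\1` must see the identical characters the first group matched.
Walking the string: at [1:7] match 'kkkkkk', group 1 = 'k'.
With a single group, `findall` returns only what that group captured — 1 item.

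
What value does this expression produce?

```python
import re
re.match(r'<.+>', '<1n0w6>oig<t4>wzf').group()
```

'<1n0w6>oig<t4>'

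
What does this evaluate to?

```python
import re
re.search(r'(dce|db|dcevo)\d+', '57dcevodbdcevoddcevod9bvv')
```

None

`re.search` tries every starting position until one works.
Here the pattern never matches, so the call returns None.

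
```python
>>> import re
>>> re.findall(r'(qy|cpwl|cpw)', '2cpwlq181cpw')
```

The regex engine tests alternatives in the order written; an earlier branch that matches wins even if a later one would match more.
Matches: at [1:5] match 'cpwl', group 1 = 'cpwl'; at [9:12] match 'cpw', group 1 = 'cpw'.
One capturing group, so `findall` returns just the captured substring from each match — 2 in all.

['cpwl', 'cpw']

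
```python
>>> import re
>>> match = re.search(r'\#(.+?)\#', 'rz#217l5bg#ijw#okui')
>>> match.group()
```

'#217l5bg#'

Because the quantifier is non-greedy, it stops expanding at the earliest point where the rest of the pattern can succeed.
The match spans [2:11] → '#217l5bg#'.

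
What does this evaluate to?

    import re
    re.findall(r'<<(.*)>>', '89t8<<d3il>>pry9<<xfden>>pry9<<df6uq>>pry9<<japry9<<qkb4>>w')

`findall` collects group 1 from the one match (1 total).

['d3il>>pry9<<xfden>>pry9<<df6uq>>pry9<<japry9<<qkb4']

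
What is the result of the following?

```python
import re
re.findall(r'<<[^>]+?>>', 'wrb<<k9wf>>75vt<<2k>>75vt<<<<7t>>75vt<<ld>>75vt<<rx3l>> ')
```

Scanning left to right: at [3:11] → '<<k9wf>>'; at [15:21] → '<<2k>>'; at [25:33] → '<<<<7t>>'; at [37:43] → '<<ld>>'; at [47:55] → '<<rx3l>>'.
No capturing groups, so `findall` returns the 5 full match strings.

['<<k9wf>>', '<<2k>>', '<<<<7t>>', '<<ld>>', '<<rx3l>>']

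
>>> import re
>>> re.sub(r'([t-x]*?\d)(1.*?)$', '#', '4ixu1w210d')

Pattern: zero or more of a character in [t-x] (lazy), then a digit (captured); then a literal '1', then zero or more of any character (lazy) (captured); then anchored at the end.
Matches: at [5:10] → 'w210d'.
Each match is replaced by '#'.

'4ixu1#'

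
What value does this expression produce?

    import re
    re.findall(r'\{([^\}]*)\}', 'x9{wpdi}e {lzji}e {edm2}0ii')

`findall` collects group 1 from each match (3 total).

['wpdi', 'lzji', 'edm2']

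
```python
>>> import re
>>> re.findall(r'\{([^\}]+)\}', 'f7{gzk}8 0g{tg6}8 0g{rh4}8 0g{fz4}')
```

['gzk', 'tg6', 'rh4', 'fz4']

Walking the string: at [2:7] match '{gzk}', group 1 = 'gzk'; at [11:16] match '{tg6}', group 1 = 'tg6'; at [20:25] match '{rh4}', group 1 = 'rh4'; at [29:34] match '{fz4}', group 1 = 'fz4'.
`findall` collects group 1 from each match (4 total).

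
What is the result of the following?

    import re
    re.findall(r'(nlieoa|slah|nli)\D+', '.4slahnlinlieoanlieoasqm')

['slah']

Walking the string: at [2:24] match 'slahnlinlieoanlieoasqm', group 1 = 'slah'.
Because there's exactly one group, `findall` drops the full match and keeps group 1 from the one hit.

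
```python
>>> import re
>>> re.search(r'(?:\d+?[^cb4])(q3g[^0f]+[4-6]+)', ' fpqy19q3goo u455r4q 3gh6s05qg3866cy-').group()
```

Pattern: one or more of a digit (lazy), then any character except [cb4] (non-capturing group); then the literal 'q3g', then one or more of any character except [0f], then one or more of a character in [4-6] (captured).
`re.search` scans for the first position where the pattern succeeds.
The match spans [5:25] → '19q3goo u455r4q 3gh6'.
Captured: group 1 = 'q3goo u455r4q 3gh6'.

'19q3goo u455r4q 3gh6'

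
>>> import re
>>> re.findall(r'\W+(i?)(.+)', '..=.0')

[('', '0')]

The pattern matches one or more of a non-word character; then optionally a literal 'i' (captured); then one or more of any character (captured).
`findall` packs the 2 group values into a tuple for every match.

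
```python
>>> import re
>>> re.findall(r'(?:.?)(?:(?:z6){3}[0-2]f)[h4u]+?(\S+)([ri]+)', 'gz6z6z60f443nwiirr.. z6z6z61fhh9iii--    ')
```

[('43nwiir', 'r'), ('h9ii', 'i')]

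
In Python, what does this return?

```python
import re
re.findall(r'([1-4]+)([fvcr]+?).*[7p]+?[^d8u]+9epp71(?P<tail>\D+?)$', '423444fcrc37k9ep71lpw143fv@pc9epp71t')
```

[('423444', 'f', 't')]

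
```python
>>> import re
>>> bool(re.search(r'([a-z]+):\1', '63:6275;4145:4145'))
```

False

`\1` is not a pattern — it's the concrete string captured by group 1, re-applied verbatim.
`re.search` tries every starting position until one works.
Here no position works, so the call returns None, and `bool(None)` is False.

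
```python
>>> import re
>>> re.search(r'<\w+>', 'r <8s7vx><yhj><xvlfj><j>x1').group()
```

`re.search` scans for the first position where the pattern succeeds.
The match spans [2:9] → '<8s7vx>'.

'<8s7vx>'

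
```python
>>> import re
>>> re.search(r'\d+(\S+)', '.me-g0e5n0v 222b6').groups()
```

('e5n0v',)

Pattern: one or more of a digit; then one or more of a non-whitespace character (captured).
Unlike `match`, `search` isn't anchored — it looks for the pattern anywhere in the string.
The match spans [5:11] → '0e5n0v'.
Captured: group 1 = 'e5n0v'.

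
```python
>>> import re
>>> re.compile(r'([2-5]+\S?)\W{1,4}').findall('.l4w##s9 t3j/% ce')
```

The pattern matches one or more of a character in [2-5], then optionally a non-whitespace character (captured); then 1 to 4 of a non-word character.
Because there's exactly one group, `findall` drops the full match and keeps group 1 from each hit.

['4w', '3j']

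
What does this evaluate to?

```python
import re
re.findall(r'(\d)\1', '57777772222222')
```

A backreference is literal: `\1` must see the identical characters the first group matched.
With a single group, `findall` returns only what that group captured — 6 items.

['7', '7', '7', '2', '2', '2']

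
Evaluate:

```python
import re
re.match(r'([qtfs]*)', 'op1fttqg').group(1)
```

The pattern matches zero or more of one of [qtfs] (captured).
`re.match` only tries the pattern at the start of the string.
The match spans [0:0] → ''.
Captured: group 1 = ''.

''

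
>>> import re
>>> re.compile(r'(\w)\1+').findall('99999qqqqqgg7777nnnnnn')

`\1` has to match the exact text group 1 already captured.
With a single group, `findall` returns only what that group captured — 5 items.

['9', 'q', 'g', '7', 'n']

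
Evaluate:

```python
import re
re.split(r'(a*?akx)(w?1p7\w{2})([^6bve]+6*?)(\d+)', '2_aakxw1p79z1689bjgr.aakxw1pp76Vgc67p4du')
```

['2_', 'aakx', 'w1p79z', '1', '689', 'bjgr.aakxw1pp76Vgc67p4du']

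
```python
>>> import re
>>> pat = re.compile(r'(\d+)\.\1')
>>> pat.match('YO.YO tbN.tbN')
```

`\1` is not a pattern — it's the concrete string captured by group 1, re-applied verbatim.
`re.match` only tries the pattern at the start of the string.
Here the pattern fails at index 0, so the call returns None.

None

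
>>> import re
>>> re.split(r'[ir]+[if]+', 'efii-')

['ef', '-']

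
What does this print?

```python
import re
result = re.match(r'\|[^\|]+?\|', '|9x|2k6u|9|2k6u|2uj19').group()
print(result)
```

`re.match` only tries the pattern at the start of the string.
The match spans [0:4] → '|9x|'.

|9x|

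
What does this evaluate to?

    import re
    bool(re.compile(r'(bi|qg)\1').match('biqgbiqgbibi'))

`\1` has to match the exact text group 1 already captured.
`re.match` only tries the pattern at the start of the string.
Here the pattern fails at index 0, so the call returns None, and `bool(None)` is False.

False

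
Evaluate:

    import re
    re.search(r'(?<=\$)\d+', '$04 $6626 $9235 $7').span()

(1, 3)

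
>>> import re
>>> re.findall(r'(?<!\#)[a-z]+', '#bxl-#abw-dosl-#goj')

Because the assertion is negative and zero-width, positions next to the forbidden text are skipped.
Walking the string: at [2:4] → 'xl'; at [7:9] → 'bw'; at [10:14] → 'dosl'; at [17:19] → 'oj'.
With no groups in the pattern, `findall` gives back each whole match — 4 here.

['xl', 'bw', 'dosl', 'oj']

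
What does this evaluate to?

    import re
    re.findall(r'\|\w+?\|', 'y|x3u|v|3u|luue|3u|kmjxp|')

['|x3u|', '|3u|', '|3u|']

Scanning left to right: at [1:6] → '|x3u|'; at [7:11] → '|3u|'; at [15:19] → '|3u|'.
With no groups in the pattern, `findall` gives back each whole match — 3 here.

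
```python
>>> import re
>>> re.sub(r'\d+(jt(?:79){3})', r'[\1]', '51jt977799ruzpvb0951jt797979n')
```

'51jt977799ruzpvb[jt797979]n'

Pattern: one or more of a digit; then the literal 'jt', then the literal '79' repeated 3 times (captured).
`\1` in the replacement pulls in group 1's text for each match.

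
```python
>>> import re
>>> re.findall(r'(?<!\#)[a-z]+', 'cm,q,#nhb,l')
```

A negative assertion filters positions out without eating any characters.
Scanning left to right: at [0:2] → 'cm'; at [3:4] → 'q'; at [7:9] → 'hb'; at [10:11] → 'l'.
With no groups in the pattern, `findall` gives back each whole match — 4 here.

['cm', 'q', 'hb', 'l']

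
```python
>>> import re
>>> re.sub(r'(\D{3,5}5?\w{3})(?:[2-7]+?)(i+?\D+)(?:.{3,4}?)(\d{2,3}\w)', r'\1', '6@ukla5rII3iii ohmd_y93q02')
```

This matches 3 to 5 of a non-digit, then optionally the literal '5', then exactly 3 of a word character (captured); then one or more of a character in [2-7] (lazy) (non-capturing group); then one or more of the literal 'i' (lazy), then one or more of a non-digit (captured); then 3 to 4 of any character (lazy) (non-capturing group); then 2 to 3 of a digit, then a word character (captured).
Matches: at [1:24] → '@ukla5rII3iii ohmd_y93q'.
`\1` in the replacement pulls in group 1's text for each match.

'6@ukla5rII02'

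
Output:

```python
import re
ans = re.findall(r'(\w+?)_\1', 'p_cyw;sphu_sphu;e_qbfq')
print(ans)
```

['sphu']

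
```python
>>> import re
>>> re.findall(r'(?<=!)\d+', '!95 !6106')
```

The lookaround is zero-width — it requires the adjacent text to match without consuming it, so the asserted text isn't part of the match.
`findall` yields the raw match text (2 of them) because the pattern has no groups.

['95', '6106']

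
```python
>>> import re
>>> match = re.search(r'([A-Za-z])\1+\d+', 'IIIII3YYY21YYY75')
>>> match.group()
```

'IIIII3'

After group 1 captures some text, `\1` only succeeds where that same text appears again.
The match spans [0:6] → 'IIIII3'.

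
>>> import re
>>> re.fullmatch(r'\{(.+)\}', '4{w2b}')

None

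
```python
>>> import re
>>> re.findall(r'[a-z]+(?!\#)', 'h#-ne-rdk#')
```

['ne', 'rd']

`(?!…)`/`(?<!…)` only lets a position through if the neighbouring text does NOT match; no characters are consumed.
Scanning left to right: at [3:5] → 'ne'; at [6:8] → 'rd'.
Since nothing is captured, `findall` lists the 2 matched substrings directly.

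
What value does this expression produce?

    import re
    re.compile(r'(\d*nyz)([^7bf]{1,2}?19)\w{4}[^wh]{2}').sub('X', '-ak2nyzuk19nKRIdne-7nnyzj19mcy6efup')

`sub` substitutes 'X' at each match site.

'-akXe-7nXup'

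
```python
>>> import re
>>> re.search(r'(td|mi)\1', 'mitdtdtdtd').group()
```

'tdtd'

After group 1 captures some text, `\1` only succeeds where that same text appears again.
`re.search` tries every starting position until one works.
The match spans [2:6] → 'tdtd'.
Captured: group 1 = 'td'.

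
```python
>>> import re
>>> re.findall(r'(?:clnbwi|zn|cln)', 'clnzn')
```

['cln', 'zn']

Matches: at [0:3] → 'cln'; at [3:5] → 'zn'.
With no groups in the pattern, `findall` gives back each whole match — 2 here.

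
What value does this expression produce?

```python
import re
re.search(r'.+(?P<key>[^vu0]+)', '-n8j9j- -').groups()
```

Pattern: one or more of any character; then one or more of any character except [vu0] (captured as 'key').
`search` walks the string left to right and returns the first match it finds.
The match spans [0:9] → '-n8j9j- -'.
Captured: group 1 = '-'.

('-',)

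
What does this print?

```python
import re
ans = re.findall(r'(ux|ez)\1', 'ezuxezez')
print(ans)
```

The backreference `\1` re-matches whatever the first group consumed, character for character.
Walking the string: at [4:8] match 'ezez', group 1 = 'ez'.
With a single group, `findall` returns only what that group captured — 1 item.

['ez']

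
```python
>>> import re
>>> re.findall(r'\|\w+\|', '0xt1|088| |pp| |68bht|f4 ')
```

['|088|', '|pp|', '|68bht|']

No capturing groups, so `findall` returns the 3 full match strings.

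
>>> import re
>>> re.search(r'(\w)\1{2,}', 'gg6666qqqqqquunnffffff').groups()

('6',)

The match spans [2:6] → '6666'.
Captured: group 1 = '6'.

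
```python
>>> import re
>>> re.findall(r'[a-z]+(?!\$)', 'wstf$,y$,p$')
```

['wst']

Because the assertion is negative and zero-width, positions next to the forbidden text are skipped.
No capturing groups, so `findall` returns the 1 full match string.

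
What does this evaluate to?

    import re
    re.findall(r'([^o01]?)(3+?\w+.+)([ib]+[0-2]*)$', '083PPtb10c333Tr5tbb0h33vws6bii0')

[('8', '3PPtb10c333Tr5tbb0h33vws6bi', 'i0')]

The pattern matches optionally any character except [o01] (captured); then one or more of the literal '3' (lazy), then one or more of a word character, then one or more of any character (captured); then one or more of one of [ib], then zero or more of a character in [0-2] (captured); then anchored at the end.
`findall` packs the 3 group values into a tuple for every match.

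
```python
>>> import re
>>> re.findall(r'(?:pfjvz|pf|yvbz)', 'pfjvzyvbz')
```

['pfjvz', 'yvbz']

Alternation isn't longest-match — the leftmost alternative that fits at this position is chosen.
Matches: at [0:5] → 'pfjvz'; at [5:9] → 'yvbz'.
Since nothing is captured, `findall` lists the 2 matched substrings directly.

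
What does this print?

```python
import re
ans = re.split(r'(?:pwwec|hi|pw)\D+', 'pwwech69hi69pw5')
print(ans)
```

Matches to split on: at [0:6] → 'pwwech'.
The string is cut at each match, leaving 2 pieces.

['', '69hi69pw5']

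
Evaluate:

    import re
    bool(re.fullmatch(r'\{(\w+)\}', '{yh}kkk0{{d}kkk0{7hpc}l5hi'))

False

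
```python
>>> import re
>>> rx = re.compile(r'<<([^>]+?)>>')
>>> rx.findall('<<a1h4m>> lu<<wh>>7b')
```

['a1h4m', 'wh']

Matches: at [0:9] match '<<a1h4m>>', group 1 = 'a1h4m'; at [12:18] match '<<wh>>', group 1 = 'wh'.
`findall` collects group 1 from each match (2 total).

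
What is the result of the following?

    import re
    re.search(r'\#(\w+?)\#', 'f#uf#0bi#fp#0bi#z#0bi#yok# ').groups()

('uf',)

`re.search` tries every starting position until one works.
The match spans [1:5] → '#uf#'.
Captured: group 1 = 'uf'.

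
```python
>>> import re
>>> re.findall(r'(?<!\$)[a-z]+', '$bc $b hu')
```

['c', 'hu']

The negative lookaround is zero-width — it rules out positions where the adjacent text would match, without consuming anything.
Scanning left to right: at [2:3] → 'c'; at [7:9] → 'hu'.
No capturing groups, so `findall` returns the 2 full match strings.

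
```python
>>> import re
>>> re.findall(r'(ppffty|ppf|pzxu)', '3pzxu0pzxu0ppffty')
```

['pzxu', 'pzxu', 'ppffty']

Alternation tries branches left to right and keeps the first one that lets the overall match succeed at that position.
`findall` collects group 1 from each match (3 total).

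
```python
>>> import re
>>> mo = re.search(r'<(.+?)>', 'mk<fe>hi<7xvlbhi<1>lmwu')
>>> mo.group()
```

'<fe>'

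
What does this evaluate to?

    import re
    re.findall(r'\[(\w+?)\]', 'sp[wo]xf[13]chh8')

['wo', '13']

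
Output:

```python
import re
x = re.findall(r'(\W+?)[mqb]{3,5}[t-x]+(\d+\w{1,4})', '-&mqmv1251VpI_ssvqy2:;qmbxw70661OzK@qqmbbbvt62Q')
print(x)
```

[('-&', '1251VpI_'), (':;', '70661OzK')]

Multiple groups make `findall` return tuples — one 2-tuple for each match.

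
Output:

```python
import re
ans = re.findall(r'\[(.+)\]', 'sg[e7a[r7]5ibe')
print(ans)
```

Walking the string: at [2:10] match '[e7a[r7]', group 1 = 'e7a[r7'.
One capturing group, so `findall` returns just the captured substring from the one match — 1 in all.

['e7a[r7']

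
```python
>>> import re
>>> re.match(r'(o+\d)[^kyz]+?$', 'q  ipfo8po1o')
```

This matches one or more of the literal 'o', then a digit (captured); then one or more of any character except [kyz] (lazy); then anchored at the end.
With `match`, the pattern is implicitly anchored at the beginning.
Here the pattern fails at index 0, so the call returns None.

None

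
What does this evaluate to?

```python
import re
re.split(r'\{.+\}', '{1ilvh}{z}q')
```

['', 'q']

Matches to split on: at [0:10] → '{1ilvh}{z}'.
The string is cut at each match, leaving 2 pieces.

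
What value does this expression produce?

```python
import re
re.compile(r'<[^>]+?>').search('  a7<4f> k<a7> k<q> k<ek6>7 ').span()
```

The match spans [4:8] → '<4f>'.

(4, 8)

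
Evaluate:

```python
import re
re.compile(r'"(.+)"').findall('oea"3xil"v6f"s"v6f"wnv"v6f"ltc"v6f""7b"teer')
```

Matches: at [3:39] match '"3xil"v6f"s"v6f"wnv"v6f"ltc"v6f""7b"', group 1 = '3xil"v6f"s"v6f"wnv"v6f"ltc"v6f""7b'.
With a single group, `findall` returns only what that group captured — 1 item.

['3xil"v6f"s"v6f"wnv"v6f"ltc"v6f""7b']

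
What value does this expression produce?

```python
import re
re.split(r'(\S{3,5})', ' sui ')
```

Pattern: 3 to 5 of a non-whitespace character (captured).
Matches to split on: at [1:4] → 'sui'.
The group in the pattern means `split` returns the separators' captures alongside the pieces.

[' ', 'sui', ' ']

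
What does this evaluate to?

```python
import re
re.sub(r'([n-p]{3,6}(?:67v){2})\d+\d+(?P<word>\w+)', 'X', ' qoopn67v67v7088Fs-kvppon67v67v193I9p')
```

' qX-kvX'

`sub` substitutes 'X' at each match site.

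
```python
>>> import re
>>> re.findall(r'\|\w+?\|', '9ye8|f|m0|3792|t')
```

Matches: at [4:7] → '|f|'; at [9:15] → '|3792|'.
No capturing groups, so `findall` returns the 2 full match strings.

['|f|', '|3792|']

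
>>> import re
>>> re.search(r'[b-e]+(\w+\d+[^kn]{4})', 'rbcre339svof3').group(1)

Pattern: one or more of a character in [b-e]; then one or more of a word character, then one or more of a digit, then exactly 4 of any character except [kn] (captured).
`re.search` tries every starting position until one works.
The match spans [1:12] → 'bcre339svof'.
Captured: group 1 = 're339svof'.

're339svof'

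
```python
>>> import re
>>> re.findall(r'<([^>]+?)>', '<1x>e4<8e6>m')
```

['1x', '8e6']

With a single group, `findall` returns only what that group captured — 2 items.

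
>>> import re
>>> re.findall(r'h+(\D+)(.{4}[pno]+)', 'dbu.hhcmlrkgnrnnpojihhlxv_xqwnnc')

`findall` packs the 2 group values into a tuple for every match.

[('cmlrkgnrnnpojihhlxv_', 'xqwnn')]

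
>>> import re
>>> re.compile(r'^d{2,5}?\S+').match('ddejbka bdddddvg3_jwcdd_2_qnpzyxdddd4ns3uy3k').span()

(0, 7)

Pattern: anchored at the start of the string; then 2 to 5 of a literal 'd' (lazy); then one or more of a non-whitespace character.
With `match`, the pattern is implicitly anchored at the beginning.
The match spans [0:7] → 'ddejbka'.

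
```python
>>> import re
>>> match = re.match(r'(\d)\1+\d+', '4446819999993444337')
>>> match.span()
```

`re.match` only tries the pattern at the start of the string.
The match spans [0:19] → '4446819999993444337'.

(0, 19)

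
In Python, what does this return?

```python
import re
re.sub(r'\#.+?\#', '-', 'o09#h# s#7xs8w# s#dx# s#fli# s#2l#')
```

With the lazy modifier that quantifier settles for the fewest repetitions that let the rest of the pattern succeed (the atoms after it are unaffected and can still be greedy).
Every occurrence is swapped for '-'.

'o09- s- s- s- s-'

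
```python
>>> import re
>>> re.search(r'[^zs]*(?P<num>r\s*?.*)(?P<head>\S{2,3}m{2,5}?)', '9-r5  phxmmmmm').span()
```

(0, 14)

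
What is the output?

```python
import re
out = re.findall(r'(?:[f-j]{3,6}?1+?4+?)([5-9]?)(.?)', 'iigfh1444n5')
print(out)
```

[('', '4')]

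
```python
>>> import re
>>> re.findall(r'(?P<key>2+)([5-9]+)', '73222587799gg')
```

[('222', '587799')]

The pattern matches one or more of a literal '2' (captured as 'key'); then one or more of a character in [5-9] (captured).
`findall` packs the 2 group values into a tuple for every match.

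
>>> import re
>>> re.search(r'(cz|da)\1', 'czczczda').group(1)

After group 1 captures some text, `\1` only succeeds where that same text appears again.
`re.search` tries every starting position until one works.
The match spans [0:4] → 'czcz'.
Captured: group 1 = 'cz'.

'cz'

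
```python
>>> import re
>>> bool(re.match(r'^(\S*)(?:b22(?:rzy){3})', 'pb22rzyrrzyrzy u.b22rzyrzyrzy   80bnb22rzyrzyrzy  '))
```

Pattern: anchored at the start of the string; then zero or more of a non-whitespace character (captured); then the literal 'b22', then the literal 'rzy' repeated 3 times (non-capturing group).
`re.match` only tries the pattern at the start of the string.
Here position 0 doesn't satisfy it, so the call returns None, and `bool(None)` is False.

False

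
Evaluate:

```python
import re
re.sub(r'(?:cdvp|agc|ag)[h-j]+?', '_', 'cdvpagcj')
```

Matches: at [4:8] → 'agcj'.
Each match is replaced by '_'.

'cdvp_'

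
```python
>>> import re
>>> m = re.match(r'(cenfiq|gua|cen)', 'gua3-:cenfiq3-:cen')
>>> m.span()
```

`re.match` won't scan ahead — the pattern has to work from the very first character.
The match spans [0:3] → 'gua'.
Captured: group 1 = 'gua'.

(0, 3)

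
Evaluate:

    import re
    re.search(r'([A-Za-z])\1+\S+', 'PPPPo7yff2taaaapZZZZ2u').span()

(0, 22)

The backreference `\1` re-matches whatever the first group consumed, character for character.
`search` walks the string left to right and returns the first match it finds.
The match spans [0:22] → 'PPPPo7yff2taaaapZZZZ2u'.
Captured: group 1 = 'P'.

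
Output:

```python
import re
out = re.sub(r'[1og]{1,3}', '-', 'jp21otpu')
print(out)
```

Every occurrence is swapped for '-'.

jp2-tpu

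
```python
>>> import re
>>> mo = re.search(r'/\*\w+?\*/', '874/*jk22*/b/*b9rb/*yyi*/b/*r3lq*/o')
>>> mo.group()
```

'/*jk22*/'

`search` walks the string left to right and returns the first match it finds.
The match spans [3:11] → '/*jk22*/'.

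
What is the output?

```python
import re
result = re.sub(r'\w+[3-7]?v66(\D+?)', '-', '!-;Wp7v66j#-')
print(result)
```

!-;-#-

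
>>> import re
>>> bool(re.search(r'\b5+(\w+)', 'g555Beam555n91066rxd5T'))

False

Pattern: a word boundary (`\b`, zero-width); then one or more of a literal '5'; then one or more of a word character (captured).
Here the pattern never matches, so the call returns None, and `bool(None)` is False.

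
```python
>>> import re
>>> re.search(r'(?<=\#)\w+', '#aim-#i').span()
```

The positive lookaround only admits positions where the adjacent text matches; those characters stay outside the span.
The match spans [1:4] → 'aim'.

(1, 4)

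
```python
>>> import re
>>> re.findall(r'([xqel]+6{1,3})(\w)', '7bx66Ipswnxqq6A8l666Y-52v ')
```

This matches one or more of one of [xqel], then 1 to 3 of the literal '6' (captured); then a word character (captured).
Matches: at [2:6] match 'x66I', groups = ('x66', 'I'); at [10:15] match 'xqq6A', groups = ('xqq6', 'A'); at [16:21] match 'l666Y', groups = ('l666', 'Y').
Multiple groups make `findall` return tuples — one 2-tuple for each match.

[('x66', 'I'), ('xqq6', 'A'), ('l666', 'Y')]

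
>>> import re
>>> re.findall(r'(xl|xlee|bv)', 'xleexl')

['xl', 'xl']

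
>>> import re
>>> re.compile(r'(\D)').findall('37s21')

['s']

Pattern: a non-digit (captured).
Scanning left to right: at [2:3] match 's', group 1 = 's'.
`findall` collects group 1 from the one match (1 total).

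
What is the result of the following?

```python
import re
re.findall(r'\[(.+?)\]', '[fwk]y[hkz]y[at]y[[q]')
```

['fwk', 'hkz', 'at', '[q']

The `?` after the quantifier makes it lazy — it takes as little as possible before letting the rest of the pattern try.
Because there's exactly one group, `findall` drops the full match and keeps group 1 from each hit.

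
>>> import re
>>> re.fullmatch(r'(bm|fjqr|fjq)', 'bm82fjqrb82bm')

None

`re.fullmatch` requires the pattern to consume the entire string.
Here there's no way to consume every character, so the call returns None.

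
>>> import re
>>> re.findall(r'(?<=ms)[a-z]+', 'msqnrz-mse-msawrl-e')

['qnrz', 'e', 'awrl']

Lookahead/lookbehind check context without consuming it, so the matched span excludes the asserted characters.
Scanning left to right: at [2:6] → 'qnrz'; at [9:10] → 'e'; at [13:17] → 'awrl'.
With no groups in the pattern, `findall` gives back each whole match — 3 here.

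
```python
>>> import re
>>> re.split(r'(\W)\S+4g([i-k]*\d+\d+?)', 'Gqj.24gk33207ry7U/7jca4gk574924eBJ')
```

Pattern: a non-word character (captured); then one or more of a non-whitespace character, then the literal '4g'; then zero or more of a character in [i-k], then one or more of a digit, then one or more of a digit (lazy) (captured).
`re.split` interleaves the captured-group text with the surrounding fragments.

['Gqj', '.', 'k574924', 'eBJ']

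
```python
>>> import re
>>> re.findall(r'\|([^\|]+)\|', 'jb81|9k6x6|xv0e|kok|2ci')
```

['9k6x6', 'kok']

Scanning left to right: at [4:11] match '|9k6x6|', group 1 = '9k6x6'; at [15:20] match '|kok|', group 1 = 'kok'.
One capturing group, so `findall` returns just the captured substring from each match — 2 in all.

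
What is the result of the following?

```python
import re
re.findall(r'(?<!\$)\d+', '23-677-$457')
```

`(?!…)`/`(?<!…)` only lets a position through if the neighbouring text does NOT match; no characters are consumed.
No capturing groups, so `findall` returns the 3 full match strings.

['23', '677', '57']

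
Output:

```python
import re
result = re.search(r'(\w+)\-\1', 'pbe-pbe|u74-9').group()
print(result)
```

After group 1 captures some text, `\1` only succeeds where that same text appears again.
`re.search` tries every starting position until one works.
The match spans [0:7] → 'pbe-pbe'.
Captured: group 1 = 'pbe'.

pbe-pbe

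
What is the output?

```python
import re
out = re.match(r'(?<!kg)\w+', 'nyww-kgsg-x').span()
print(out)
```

(0, 4)

`re.match` won't scan ahead — the pattern has to work from the very first character.
The match spans [0:4] → 'nyww'.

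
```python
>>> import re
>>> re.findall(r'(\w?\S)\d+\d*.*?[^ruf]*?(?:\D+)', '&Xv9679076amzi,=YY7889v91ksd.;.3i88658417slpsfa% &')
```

Pattern: optionally a word character, then a non-whitespace character (captured); then one or more of a digit, then zero or more of a digit; then zero or more of any character (lazy), then zero or more of any character except [ruf] (lazy); then one or more of a non-digit (non-capturing group).
The `?` after the quantifier makes it lazy — it takes as little as possible before letting the rest of the pattern try.
Matches: at [1:18] match 'Xv9679076amzi,=YY', group 1 = 'Xv'; at [18:23] match '7889v', group 1 = '78'; at [23:31] match '91ksd.;.', group 1 = '9'; at [31:50] match '3i88658417slpsfa% &', group 1 = '3i'.
With a single group, `findall` returns only what that group captured — 4 items.

['Xv', '78', '9', '3i']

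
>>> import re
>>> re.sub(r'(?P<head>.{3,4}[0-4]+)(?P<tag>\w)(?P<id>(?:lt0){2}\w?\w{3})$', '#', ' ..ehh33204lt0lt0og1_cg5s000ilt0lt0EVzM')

' ..ehh33204lt0lt0og1_#'

This matches 3 to 4 of any character, then one or more of a character in [0-4] (captured as 'head'); then a word character (captured as 'tag'); then the literal 'lt0' repeated 2 times, then optionally a word character, then exactly 3 of a word character (captured as 'id'); then anchored at the end.
Matches: at [21:39] → 'cg5s000ilt0lt0EVzM'.
Each match is replaced by '#'.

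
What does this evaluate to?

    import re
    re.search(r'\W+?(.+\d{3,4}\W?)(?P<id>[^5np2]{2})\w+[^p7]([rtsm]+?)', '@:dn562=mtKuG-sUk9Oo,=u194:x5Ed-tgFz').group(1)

The match spans [0:33] → '@:dn562=mtKuG-sUk9Oo,=u194:x5Ed-t'.
Captured: group 1 = ':dn562=mtKuG-sUk9Oo,=u194', group 2 = ':x', group 3 = 't'.

':dn562=mtKuG-sUk9Oo,=u194'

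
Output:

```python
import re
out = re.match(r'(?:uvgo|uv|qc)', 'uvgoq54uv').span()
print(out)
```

`re.match` only tries the pattern at the start of the string.
The match spans [0:4] → 'uvgo'.

(0, 4)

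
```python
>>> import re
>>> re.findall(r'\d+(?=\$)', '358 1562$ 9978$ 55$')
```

The `(?=…)`/`(?<=…)` assertion just peeks at neighbouring text; it doesn't advance the match position.
Matches: at [4:8] → '1562'; at [10:14] → '9978'; at [16:18] → '55'.
With no groups in the pattern, `findall` gives back each whole match — 3 here.

['1562', '9978', '55']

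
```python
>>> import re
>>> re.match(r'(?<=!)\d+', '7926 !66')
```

Because the assertion is zero-width, the text it checks is not consumed and won't appear in the result.
`re.match` only tries the pattern at the start of the string.
Here the pattern fails at index 0, so the call returns None.

None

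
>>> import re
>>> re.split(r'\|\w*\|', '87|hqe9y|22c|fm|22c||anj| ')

Matches to split on: at [2:9] → '|hqe9y|'; at [12:16] → '|fm|'; at [19:21] → '||'.
The string is cut at each match, leaving 4 pieces.

['87', '22c', '22c', 'anj| ']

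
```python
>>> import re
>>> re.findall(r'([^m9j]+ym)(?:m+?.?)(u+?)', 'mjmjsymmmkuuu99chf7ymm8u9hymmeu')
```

Pattern: one or more of any character except [m9j], then the literal 'ym' (captured); then one or more of the literal 'm' (lazy), then optionally any character (non-capturing group); then one or more of a literal 'u' (lazy) (captured).
A non-greedy quantifier consumes as few characters as it can — just enough that the remainder of the pattern still matches from where it stops; whatever follows it matches normally.
Matches: at [4:11] match 'symmmku', groups = ('sym', 'u'); at [15:24] match 'chf7ymm8u', groups = ('chf7ym', 'u'); at [25:31] match 'hymmeu', groups = ('hym', 'u').
Multiple groups make `findall` return tuples — one 2-tuple for each match.

[('sym', 'u'), ('chf7ym', 'u'), ('hym', 'u')]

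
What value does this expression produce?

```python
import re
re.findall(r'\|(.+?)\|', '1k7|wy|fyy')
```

['wy']

Scanning left to right: at [3:7] match '|wy|', group 1 = 'wy'.
With a single group, `findall` returns only what that group captured — 1 item.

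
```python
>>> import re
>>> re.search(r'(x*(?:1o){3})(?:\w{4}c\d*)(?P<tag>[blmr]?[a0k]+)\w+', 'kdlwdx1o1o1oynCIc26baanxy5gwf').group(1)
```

The pattern matches zero or more of the literal 'x', then the literal '1o' repeated 3 times (captured); then exactly 4 of a word character, then a literal 'c', then zero or more of a digit (non-capturing group); then optionally one of [blmr], then one or more of one of [a0k] (captured as 'tag'); then one or more of a word character.
`search` walks the string left to right and returns the first match it finds.
The match spans [5:29] → 'x1o1o1oynCIc26baanxy5gwf'.
Captured: group 1 = 'x1o1o1o', group 2 = 'baa'.

'x1o1o1o'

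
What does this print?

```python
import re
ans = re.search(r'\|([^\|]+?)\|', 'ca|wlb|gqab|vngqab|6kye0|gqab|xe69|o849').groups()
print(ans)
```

`re.search` scans for the first position where the pattern succeeds.
The match spans [2:7] → '|wlb|'.
Captured: group 1 = 'wlb'.

('wlb',)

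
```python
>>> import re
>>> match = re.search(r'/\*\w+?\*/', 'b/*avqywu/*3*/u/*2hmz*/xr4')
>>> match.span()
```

`search` walks the string left to right and returns the first match it finds.
The match spans [9:14] → '/*3*/'.

(9, 14)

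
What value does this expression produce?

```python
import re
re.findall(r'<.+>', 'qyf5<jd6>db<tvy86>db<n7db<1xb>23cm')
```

['<jd6>db<tvy86>db<n7db<1xb>']

`findall` yields the raw match text (1 of them) because the pattern has no groups.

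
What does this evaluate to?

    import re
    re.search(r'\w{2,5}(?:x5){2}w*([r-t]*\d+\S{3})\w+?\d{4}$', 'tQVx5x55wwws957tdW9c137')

The pattern matches 2 to 5 of a word character, then the literal 'x5' repeated 2 times, then zero or more of the literal 'w'; then zero or more of a character in [r-t], then one or more of a digit, then exactly 3 of a non-whitespace character (captured); then one or more of a word character (lazy), then exactly 4 of a digit; then anchored at the end.
Here nothing in the string fits, so the call returns None.

None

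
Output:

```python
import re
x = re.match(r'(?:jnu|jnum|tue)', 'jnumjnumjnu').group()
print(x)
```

jnu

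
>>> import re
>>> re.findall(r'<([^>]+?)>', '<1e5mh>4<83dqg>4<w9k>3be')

Walking the string: at [0:7] match '<1e5mh>', group 1 = '1e5mh'; at [8:15] match '<83dqg>', group 1 = '83dqg'; at [16:21] match '<w9k>', group 1 = 'w9k'.
Because there's exactly one group, `findall` drops the full match and keeps group 1 from each hit.

['1e5mh', '83dqg', 'w9k']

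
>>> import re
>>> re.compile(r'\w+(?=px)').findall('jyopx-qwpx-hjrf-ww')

The positive lookaround only admits positions where the adjacent text matches; those characters stay outside the span.
No capturing groups, so `findall` returns the 2 full match strings.

['jyo', 'qw']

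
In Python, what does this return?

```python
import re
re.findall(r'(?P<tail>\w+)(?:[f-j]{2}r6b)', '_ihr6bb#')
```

['_']

The pattern matches one or more of a word character (captured as 'tail'); then exactly 2 of a character in [f-j], then the literal 'r6b' (non-capturing group).
Walking the string: at [0:6] match '_ihr6b', group 1 = '_'.
One capturing group, so `findall` returns just the captured substring from the one match — 1 in all.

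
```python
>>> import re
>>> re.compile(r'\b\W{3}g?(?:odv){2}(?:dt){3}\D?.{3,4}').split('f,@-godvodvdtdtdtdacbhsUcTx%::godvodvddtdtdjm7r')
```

['f', 'sUcTx%::godvodvddtdtdjm7r']

The pattern matches a word boundary (`\b`, zero-width); then exactly 3 of a non-word character, then optionally a literal 'g', then the literal 'odv' repeated 2 times; then the literal 'dt' repeated 3 times, then optionally a non-digit, then 3 to 4 of any character.
Matches to split on: at [1:22] → ',@-godvodvdtdtdtdacbh'.
Splitting on the pattern gives 2 pieces.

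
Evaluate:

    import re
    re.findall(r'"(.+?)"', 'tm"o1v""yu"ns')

A non-greedy quantifier consumes as few characters as it can — just enough that the remainder of the pattern still matches from where it stops; whatever follows it matches normally.
With a single group, `findall` returns only what that group captured — 2 items.

['o1v', 'yu']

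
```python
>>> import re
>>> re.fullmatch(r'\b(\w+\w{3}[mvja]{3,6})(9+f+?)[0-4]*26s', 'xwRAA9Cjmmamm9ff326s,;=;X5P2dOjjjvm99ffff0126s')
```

None

Pattern: a word boundary (`\b`, zero-width); then one or more of a word character, then exactly 3 of a word character, then 3 to 6 of one of [mvja] (captured); then one or more of the literal '9', then one or more of the literal 'f' (lazy) (captured); then zero or more of a character in [0-4], then the literal '26s'.
`fullmatch` succeeds only if the pattern covers the string from start to end.
Here there's no way to consume every character, so the call returns None.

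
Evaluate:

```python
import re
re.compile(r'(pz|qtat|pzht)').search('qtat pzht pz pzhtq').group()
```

The match spans [0:4] → 'qtat'.

'qtat'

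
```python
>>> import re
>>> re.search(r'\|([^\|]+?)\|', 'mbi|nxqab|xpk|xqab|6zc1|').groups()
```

('nxqab',)

`search` walks the string left to right and returns the first match it finds.
The match spans [3:10] → '|nxqab|'.
Captured: group 1 = 'nxqab'.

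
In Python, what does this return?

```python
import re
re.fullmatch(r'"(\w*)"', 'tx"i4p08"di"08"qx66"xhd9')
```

None

`re.fullmatch` is like wrapping the pattern in `^…$` (in single-line mode).
Here there's no way to consume every character, so the call returns None.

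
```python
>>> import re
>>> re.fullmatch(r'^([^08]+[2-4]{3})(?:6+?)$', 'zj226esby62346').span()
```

(0, 14)

Pattern: anchored at the start of the string; then one or more of any character except [08], then exactly 3 of a character in [2-4] (captured); then one or more of a literal '6' (lazy) (non-capturing group); then anchored at the end.
`re.fullmatch` is like wrapping the pattern in `^…$` (in single-line mode).
The match spans [0:14] → 'zj226esby62346'.
Captured: group 1 = 'zj226esby6234'.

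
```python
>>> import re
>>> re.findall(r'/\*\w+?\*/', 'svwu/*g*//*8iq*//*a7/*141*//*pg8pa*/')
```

['/*g*/', '/*8iq*/', '/*141*/', '/*pg8pa*/']

Matches: at [4:9] → '/*g*/'; at [9:16] → '/*8iq*/'; at [20:27] → '/*141*/'; at [27:36] → '/*pg8pa*/'.
No capturing groups, so `findall` returns the 4 full match strings.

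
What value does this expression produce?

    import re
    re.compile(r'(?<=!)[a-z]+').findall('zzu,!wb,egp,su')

['wb']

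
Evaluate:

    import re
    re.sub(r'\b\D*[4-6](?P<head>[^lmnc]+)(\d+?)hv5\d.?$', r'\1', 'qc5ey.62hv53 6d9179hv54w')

'ey.62hv53 6d917'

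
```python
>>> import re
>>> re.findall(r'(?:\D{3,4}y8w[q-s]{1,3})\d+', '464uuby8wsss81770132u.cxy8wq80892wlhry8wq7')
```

The pattern matches 3 to 4 of a non-digit, then the literal 'y8w', then 1 to 3 of a character in [q-s] (non-capturing group); then one or more of a digit.
With no groups in the pattern, `findall` gives back each whole match — 3 here.

['uuby8wsss81770132', 'u.cxy8wq80892', 'wlhry8wq7']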